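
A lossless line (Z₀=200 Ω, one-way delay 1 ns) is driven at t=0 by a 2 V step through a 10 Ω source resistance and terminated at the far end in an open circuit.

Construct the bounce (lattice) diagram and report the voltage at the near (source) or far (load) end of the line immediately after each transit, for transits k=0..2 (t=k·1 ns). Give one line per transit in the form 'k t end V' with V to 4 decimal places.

Γ_L=1.000000, Γ_S=-0.904762; launch V₁=2·200/210=1.904762
k=0 src: V=1.9048
k=1 load: inc=1.904762, refl=1.904762·1.000000=1.9048; V=0.000000+1.904762+1.904762=3.8095
k=2 src: inc=1.904762, refl=1.904762·-0.904762=-1.7234; V=1.904762+1.904762+-1.723356=2.0862

0 0 source 1.9048
1 1 load 3.8095
2 2 source 2.0862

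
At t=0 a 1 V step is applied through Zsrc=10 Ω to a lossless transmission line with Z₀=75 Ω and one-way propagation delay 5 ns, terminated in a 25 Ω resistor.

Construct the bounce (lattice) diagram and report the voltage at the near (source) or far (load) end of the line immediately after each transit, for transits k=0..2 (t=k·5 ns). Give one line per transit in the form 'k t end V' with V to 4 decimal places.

Γ_L=-0.500000, Γ_S=-0.764706; launch V₁=1·75/85=0.882353
k=0 src: V=0.8824
k=1 load: inc=0.882353, refl=0.882353·-0.500000=-0.4412; V=0.000000+0.882353+-0.441176=0.4412
k=2 src: inc=-0.441176, refl=-0.441176·-0.764706=0.3374; V=0.882353+-0.441176+0.337370=0.7785

0 0 source 0.8824
1 5 load 0.4412
2 10 source 0.7785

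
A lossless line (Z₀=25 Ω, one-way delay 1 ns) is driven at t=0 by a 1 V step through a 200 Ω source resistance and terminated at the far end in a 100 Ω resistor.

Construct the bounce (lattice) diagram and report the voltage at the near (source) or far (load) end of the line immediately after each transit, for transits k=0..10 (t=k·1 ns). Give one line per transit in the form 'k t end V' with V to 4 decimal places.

0 0 source 0.1111
1 1 load 0.1778
2 2 source 0.2296
3 3 load 0.2607
4 4 source 0.2849
5 5 load 0.2995
6 6 source 0.3107
7 7 load 0.3175
8 8 source 0.3228
9 9 load 0.3260
10 10 source 0.3284

Γ_L=0.600000, Γ_S=0.777778; launch V₁=1·25/225=0.111111
k=0 src: V=0.1111
k=1 load: inc=0.111111, refl=0.111111·0.600000=0.0667; V=0.000000+0.111111+0.066667=0.1778
k=2 src: inc=0.066667, refl=0.066667·0.777778=0.0519; V=0.111111+0.066667+0.051852=0.2296
k=3 load: inc=0.051852, refl=0.051852·0.600000=0.0311; V=0.177778+0.051852+0.031111=0.2607
k=4 src: inc=0.031111, refl=0.031111·0.777778=0.0242; V=0.229630+0.031111+0.024198=0.2849
k=5 load: inc=0.024198, refl=0.024198·0.600000=0.0145; V=0.260741+0.024198+0.014519=0.2995
k=6 src: inc=0.014519, refl=0.014519·0.777778=0.0113; V=0.284938+0.014519+0.011292=0.3107
k=7 load: inc=0.011292, refl=0.011292·0.600000=0.0068; V=0.299457+0.011292+0.006775=0.3175
k=8 src: inc=0.006775, refl=0.006775·0.777778=0.0053; V=0.310749+0.006775+0.005270=0.3228
k=9 load: inc=0.005270, refl=0.005270·0.600000=0.0032; V=0.317524+0.005270+0.003162=0.3260
k=10 src: inc=0.003162, refl=0.003162·0.777778=0.0025; V=0.322794+0.003162+0.002459=0.3284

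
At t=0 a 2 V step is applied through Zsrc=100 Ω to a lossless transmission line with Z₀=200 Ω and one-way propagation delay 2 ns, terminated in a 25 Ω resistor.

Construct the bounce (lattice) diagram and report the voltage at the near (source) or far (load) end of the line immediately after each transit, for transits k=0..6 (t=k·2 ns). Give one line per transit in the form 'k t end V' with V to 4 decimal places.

Γ_L=-0.777778, Γ_S=-0.333333; launch V₁=2·200/300=1.333333
k=0 src: V=1.3333
k=1 load: inc=1.333333, refl=1.333333·-0.777778=-1.0370; V=0.000000+1.333333+-1.037037=0.2963
k=2 src: inc=-1.037037, refl=-1.037037·-0.333333=0.3457; V=1.333333+-1.037037+0.345679=0.6420
k=3 load: inc=0.345679, refl=0.345679·-0.777778=-0.2689; V=0.296296+0.345679+-0.268861=0.3731
k=4 src: inc=-0.268861, refl=-0.268861·-0.333333=0.0896; V=0.641975+-0.268861+0.089620=0.4627
k=5 load: inc=0.089620, refl=0.089620·-0.777778=-0.0697; V=0.373114+0.089620+-0.069705=0.3930
k=6 src: inc=-0.069705, refl=-0.069705·-0.333333=0.0232; V=0.462734+-0.069705+0.023235=0.4163

0 0 source 1.3333
1 2 load 0.2963
2 4 source 0.6420
3 6 load 0.3731
4 8 source 0.4627
5 10 load 0.3930
6 12 source 0.4163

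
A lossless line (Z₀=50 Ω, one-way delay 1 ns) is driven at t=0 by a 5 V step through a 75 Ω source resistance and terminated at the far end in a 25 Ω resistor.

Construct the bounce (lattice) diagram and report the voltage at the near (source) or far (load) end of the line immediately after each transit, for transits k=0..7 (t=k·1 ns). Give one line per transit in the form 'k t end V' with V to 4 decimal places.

0 0 source 2.0000
1 1 load 1.3333
2 2 source 1.2000
3 3 load 1.2444
4 4 source 1.2533
5 5 load 1.2504
6 6 source 1.2498
7 7 load 1.2500

Γ_L=-0.333333, Γ_S=0.200000; launch V₁=5·50/125=2.000000
k=0 src: V=2.0000
k=1 load: inc=2.000000, refl=2.000000·-0.333333=-0.6667; V=0.000000+2.000000+-0.666667=1.3333
k=2 src: inc=-0.666667, refl=-0.666667·0.200000=-0.1333; V=2.000000+-0.666667+-0.133333=1.2000
k=3 load: inc=-0.133333, refl=-0.133333·-0.333333=0.0444; V=1.333333+-0.133333+0.044444=1.2444
k=4 src: inc=0.044444, refl=0.044444·0.200000=0.0089; V=1.200000+0.044444+0.008889=1.2533
k=5 load: inc=0.008889, refl=0.008889·-0.333333=-0.0030; V=1.244444+0.008889+-0.002963=1.2504
k=6 src: inc=-0.002963, refl=-0.002963·0.200000=-0.0006; V=1.253333+-0.002963+-0.000593=1.2498
k=7 load: inc=-0.000593, refl=-0.000593·-0.333333=0.0002; V=1.250370+-0.000593+0.000198=1.2500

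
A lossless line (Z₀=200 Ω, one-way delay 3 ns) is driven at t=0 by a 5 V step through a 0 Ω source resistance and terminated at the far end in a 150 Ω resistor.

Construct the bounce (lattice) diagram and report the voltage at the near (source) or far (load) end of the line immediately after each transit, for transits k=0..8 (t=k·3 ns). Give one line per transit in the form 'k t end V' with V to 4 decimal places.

Γ_L=-0.142857, Γ_S=-1.000000; launch V₁=5·200/200=5.000000
k=0 src: V=5.0000
k=1 load: inc=5.000000, refl=5.000000·-0.142857=-0.7143; V=0.000000+5.000000+-0.714286=4.2857
k=2 src: inc=-0.714286, refl=-0.714286·-1.000000=0.7143; V=5.000000+-0.714286+0.714286=5.0000
k=3 load: inc=0.714286, refl=0.714286·-0.142857=-0.1020; V=4.285714+0.714286+-0.102041=4.8980
k=4 src: inc=-0.102041, refl=-0.102041·-1.000000=0.1020; V=5.000000+-0.102041+0.102041=5.0000
k=5 load: inc=0.102041, refl=0.102041·-0.142857=-0.0146; V=4.897959+0.102041+-0.014577=4.9854
k=6 src: inc=-0.014577, refl=-0.014577·-1.000000=0.0146; V=5.000000+-0.014577+0.014577=5.0000
k=7 load: inc=0.014577, refl=0.014577·-0.142857=-0.0021; V=4.985423+0.014577+-0.002082=4.9979
k=8 src: inc=-0.002082, refl=-0.002082·-1.000000=0.0021; V=5.000000+-0.002082+0.002082=5.0000

0 0 source 5.0000
1 3 load 4.2857
2 6 source 5.0000
3 9 load 4.8980
4 12 source 5.0000
5 15 load 4.9854
6 18 source 5.0000
7 21 load 4.9979
8 24 source 5.0000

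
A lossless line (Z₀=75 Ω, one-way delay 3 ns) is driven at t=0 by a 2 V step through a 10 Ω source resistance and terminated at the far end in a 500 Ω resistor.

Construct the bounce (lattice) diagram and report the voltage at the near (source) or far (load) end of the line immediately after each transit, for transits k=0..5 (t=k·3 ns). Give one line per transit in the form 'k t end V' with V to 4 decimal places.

0 0 source 1.7647
1 3 load 3.0691
2 6 source 2.0716
3 9 load 1.3344
4 12 source 1.8981
5 15 load 2.3148

Γ_L=0.739130, Γ_S=-0.764706; launch V₁=2·75/85=1.764706
k=0 src: V=1.7647
k=1 load: inc=1.764706, refl=1.764706·0.739130=1.3043; V=0.000000+1.764706+1.304348=3.0691
k=2 src: inc=1.304348, refl=1.304348·-0.764706=-0.9974; V=1.764706+1.304348+-0.997442=2.0716
k=3 load: inc=-0.997442, refl=-0.997442·0.739130=-0.7372; V=3.069054+-0.997442+-0.737240=1.3344
k=4 src: inc=-0.737240, refl=-0.737240·-0.764706=0.5638; V=2.071611+-0.737240+0.563772=1.8981
k=5 load: inc=0.563772, refl=0.563772·0.739130=0.4167; V=1.334371+0.563772+0.416701=2.3148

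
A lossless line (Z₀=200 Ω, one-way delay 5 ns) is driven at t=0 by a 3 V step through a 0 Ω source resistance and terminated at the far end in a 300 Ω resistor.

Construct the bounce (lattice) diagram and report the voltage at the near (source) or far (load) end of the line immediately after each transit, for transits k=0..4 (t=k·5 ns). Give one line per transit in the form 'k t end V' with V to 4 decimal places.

0 0 source 3.0000
1 5 load 3.6000
2 10 source 3.0000
3 15 load 2.8800
4 20 source 3.0000

Γ_L=0.200000, Γ_S=-1.000000; launch V₁=3·200/200=3.000000
k=0 src: V=3.0000
k=1 load: inc=3.000000, refl=3.000000·0.200000=0.6000; V=0.000000+3.000000+0.600000=3.6000
k=2 src: inc=0.600000, refl=0.600000·-1.000000=-0.6000; V=3.000000+0.600000+-0.600000=3.0000
k=3 load: inc=-0.600000, refl=-0.600000·0.200000=-0.1200; V=3.600000+-0.600000+-0.120000=2.8800
k=4 src: inc=-0.120000, refl=-0.120000·-1.000000=0.1200; V=3.000000+-0.120000+0.120000=3.0000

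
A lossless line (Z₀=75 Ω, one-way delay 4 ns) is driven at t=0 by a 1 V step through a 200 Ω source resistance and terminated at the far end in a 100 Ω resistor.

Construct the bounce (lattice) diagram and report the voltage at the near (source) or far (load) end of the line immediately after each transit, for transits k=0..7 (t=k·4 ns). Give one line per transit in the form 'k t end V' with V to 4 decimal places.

0 0 source 0.2727
1 4 load 0.3117
2 8 source 0.3294
3 12 load 0.3319
4 16 source 0.3331
5 20 load 0.3332
6 24 source 0.3333
7 28 load 0.3333

Γ_L=0.142857, Γ_S=0.454545; launch V₁=1·75/275=0.272727
k=0 src: V=0.2727
k=1 load: inc=0.272727, refl=0.272727·0.142857=0.0390; V=0.000000+0.272727+0.038961=0.3117
k=2 src: inc=0.038961, refl=0.038961·0.454545=0.0177; V=0.272727+0.038961+0.017710=0.3294
k=3 load: inc=0.017710, refl=0.017710·0.142857=0.0025; V=0.311688+0.017710+0.002530=0.3319
k=4 src: inc=0.002530, refl=0.002530·0.454545=0.0011; V=0.329398+0.002530+0.001150=0.3331
k=5 load: inc=0.001150, refl=0.001150·0.142857=0.0002; V=0.331928+0.001150+0.000164=0.3332
k=6 src: inc=0.000164, refl=0.000164·0.454545=0.0001; V=0.333078+0.000164+0.000075=0.3333
k=7 load: inc=0.000075, refl=0.000075·0.142857=0.0000; V=0.333242+0.000075+0.000011=0.3333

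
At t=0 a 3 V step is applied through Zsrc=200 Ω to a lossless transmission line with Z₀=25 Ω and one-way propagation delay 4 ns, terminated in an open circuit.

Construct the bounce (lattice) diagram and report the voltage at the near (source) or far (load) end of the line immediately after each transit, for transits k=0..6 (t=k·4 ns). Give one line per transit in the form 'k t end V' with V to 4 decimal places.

0 0 source 0.3333
1 4 load 0.6667
2 8 source 0.9259
3 12 load 1.1852
4 16 source 1.3868
5 20 load 1.5885
6 24 source 1.7453

Γ_L=1.000000, Γ_S=0.777778; launch V₁=3·25/225=0.333333
k=0 src: V=0.3333
k=1 load: inc=0.333333, refl=0.333333·1.000000=0.3333; V=0.000000+0.333333+0.333333=0.6667
k=2 src: inc=0.333333, refl=0.333333·0.777778=0.2593; V=0.333333+0.333333+0.259259=0.9259
k=3 load: inc=0.259259, refl=0.259259·1.000000=0.2593; V=0.666667+0.259259+0.259259=1.1852
k=4 src: inc=0.259259, refl=0.259259·0.777778=0.2016; V=0.925926+0.259259+0.201646=1.3868
k=5 load: inc=0.201646, refl=0.201646·1.000000=0.2016; V=1.185185+0.201646+0.201646=1.5885
k=6 src: inc=0.201646, refl=0.201646·0.777778=0.1568; V=1.386831+0.201646+0.156836=1.7453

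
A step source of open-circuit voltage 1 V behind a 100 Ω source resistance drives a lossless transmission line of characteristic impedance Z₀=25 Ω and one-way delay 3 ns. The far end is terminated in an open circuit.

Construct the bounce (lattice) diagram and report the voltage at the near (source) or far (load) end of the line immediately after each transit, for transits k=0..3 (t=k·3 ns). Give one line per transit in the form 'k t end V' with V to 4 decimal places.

Γ_L=1.000000, Γ_S=0.600000; launch V₁=1·25/125=0.200000
k=0 src: V=0.2000
k=1 load: inc=0.200000, refl=0.200000·1.000000=0.2000; V=0.000000+0.200000+0.200000=0.4000
k=2 src: inc=0.200000, refl=0.200000·0.600000=0.1200; V=0.200000+0.200000+0.120000=0.5200
k=3 load: inc=0.120000, refl=0.120000·1.000000=0.1200; V=0.400000+0.120000+0.120000=0.6400

0 0 source 0.2000
1 3 load 0.4000
2 6 source 0.5200
3 9 load 0.6400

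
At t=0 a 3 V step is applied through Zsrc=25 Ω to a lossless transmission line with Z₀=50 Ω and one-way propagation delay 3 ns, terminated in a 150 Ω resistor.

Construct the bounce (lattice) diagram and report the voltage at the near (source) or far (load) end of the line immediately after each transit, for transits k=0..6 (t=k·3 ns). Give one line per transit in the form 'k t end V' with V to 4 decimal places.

Γ_L=0.500000, Γ_S=-0.333333; launch V₁=3·50/75=2.000000
k=0 src: V=2.0000
k=1 load: inc=2.000000, refl=2.000000·0.500000=1.0000; V=0.000000+2.000000+1.000000=3.0000
k=2 src: inc=1.000000, refl=1.000000·-0.333333=-0.3333; V=2.000000+1.000000+-0.333333=2.6667
k=3 load: inc=-0.333333, refl=-0.333333·0.500000=-0.1667; V=3.000000+-0.333333+-0.166667=2.5000
k=4 src: inc=-0.166667, refl=-0.166667·-0.333333=0.0556; V=2.666667+-0.166667+0.055556=2.5556
k=5 load: inc=0.055556, refl=0.055556·0.500000=0.0278; V=2.500000+0.055556+0.027778=2.5833
k=6 src: inc=0.027778, refl=0.027778·-0.333333=-0.0093; V=2.555556+0.027778+-0.009259=2.5741

0 0 source 2.0000
1 3 load 3.0000
2 6 source 2.6667
3 9 load 2.5000
4 12 source 2.5556
5 15 load 2.5833
6 18 source 2.5741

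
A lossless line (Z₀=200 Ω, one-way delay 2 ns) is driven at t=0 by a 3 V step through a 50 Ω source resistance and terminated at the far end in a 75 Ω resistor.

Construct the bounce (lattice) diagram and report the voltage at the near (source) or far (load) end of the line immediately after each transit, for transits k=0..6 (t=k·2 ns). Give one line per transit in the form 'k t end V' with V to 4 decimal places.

0 0 source 2.4000
1 2 load 1.3091
2 4 source 1.9636
3 6 load 1.6661
4 8 source 1.8446
5 10 load 1.7635
6 12 source 1.8122

Γ_L=-0.454545, Γ_S=-0.600000; launch V₁=3·200/250=2.400000
k=0 src: V=2.4000
k=1 load: inc=2.400000, refl=2.400000·-0.454545=-1.0909; V=0.000000+2.400000+-1.090909=1.3091
k=2 src: inc=-1.090909, refl=-1.090909·-0.600000=0.6545; V=2.400000+-1.090909+0.654545=1.9636
k=3 load: inc=0.654545, refl=0.654545·-0.454545=-0.2975; V=1.309091+0.654545+-0.297521=1.6661
k=4 src: inc=-0.297521, refl=-0.297521·-0.600000=0.1785; V=1.963636+-0.297521+0.178512=1.8446
k=5 load: inc=0.178512, refl=0.178512·-0.454545=-0.0811; V=1.666116+0.178512+-0.081142=1.7635
k=6 src: inc=-0.081142, refl=-0.081142·-0.600000=0.0487; V=1.844628+-0.081142+0.048685=1.8122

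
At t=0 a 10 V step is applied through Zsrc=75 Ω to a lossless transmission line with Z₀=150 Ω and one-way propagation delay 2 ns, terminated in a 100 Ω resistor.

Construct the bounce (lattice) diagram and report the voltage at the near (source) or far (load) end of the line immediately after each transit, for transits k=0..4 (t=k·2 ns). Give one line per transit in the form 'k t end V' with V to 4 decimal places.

0 0 source 6.6667
1 2 load 5.3333
2 4 source 5.7778
3 6 load 5.6889
4 8 source 5.7185

Γ_L=-0.200000, Γ_S=-0.333333; launch V₁=10·150/225=6.666667
k=0 src: V=6.6667
k=1 load: inc=6.666667, refl=6.666667·-0.200000=-1.3333; V=0.000000+6.666667+-1.333333=5.3333
k=2 src: inc=-1.333333, refl=-1.333333·-0.333333=0.4444; V=6.666667+-1.333333+0.444444=5.7778
k=3 load: inc=0.444444, refl=0.444444·-0.200000=-0.0889; V=5.333333+0.444444+-0.088889=5.6889
k=4 src: inc=-0.088889, refl=-0.088889·-0.333333=0.0296; V=5.777778+-0.088889+0.029630=5.7185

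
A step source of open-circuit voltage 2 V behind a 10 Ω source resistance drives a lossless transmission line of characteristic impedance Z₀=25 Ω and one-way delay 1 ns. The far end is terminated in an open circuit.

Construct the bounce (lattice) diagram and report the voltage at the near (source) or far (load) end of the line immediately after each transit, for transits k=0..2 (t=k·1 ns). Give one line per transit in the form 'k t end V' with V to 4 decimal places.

Γ_L=1.000000, Γ_S=-0.428571; launch V₁=2·25/35=1.428571
k=0 src: V=1.4286
k=1 load: inc=1.428571, refl=1.428571·1.000000=1.4286; V=0.000000+1.428571+1.428571=2.8571
k=2 src: inc=1.428571, refl=1.428571·-0.428571=-0.6122; V=1.428571+1.428571+-0.612245=2.2449

0 0 source 1.4286
1 1 load 2.8571
2 2 source 2.2449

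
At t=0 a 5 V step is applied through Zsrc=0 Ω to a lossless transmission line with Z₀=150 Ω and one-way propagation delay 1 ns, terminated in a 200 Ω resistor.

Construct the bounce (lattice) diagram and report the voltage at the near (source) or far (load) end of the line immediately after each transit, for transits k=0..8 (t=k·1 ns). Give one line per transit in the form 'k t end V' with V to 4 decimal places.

Γ_L=0.142857, Γ_S=-1.000000; launch V₁=5·150/150=5.000000
k=0 src: V=5.0000
k=1 load: inc=5.000000, refl=5.000000·0.142857=0.7143; V=0.000000+5.000000+0.714286=5.7143
k=2 src: inc=0.714286, refl=0.714286·-1.000000=-0.7143; V=5.000000+0.714286+-0.714286=5.0000
k=3 load: inc=-0.714286, refl=-0.714286·0.142857=-0.1020; V=5.714286+-0.714286+-0.102041=4.8980
k=4 src: inc=-0.102041, refl=-0.102041·-1.000000=0.1020; V=5.000000+-0.102041+0.102041=5.0000
k=5 load: inc=0.102041, refl=0.102041·0.142857=0.0146; V=4.897959+0.102041+0.014577=5.0146
k=6 src: inc=0.014577, refl=0.014577·-1.000000=-0.0146; V=5.000000+0.014577+-0.014577=5.0000
k=7 load: inc=-0.014577, refl=-0.014577·0.142857=-0.0021; V=5.014577+-0.014577+-0.002082=4.9979
k=8 src: inc=-0.002082, refl=-0.002082·-1.000000=0.0021; V=5.000000+-0.002082+0.002082=5.0000

0 0 source 5.0000
1 1 load 5.7143
2 2 source 5.0000
3 3 load 4.8980
4 4 source 5.0000
5 5 load 5.0146
6 6 source 5.0000
7 7 load 4.9979
8 8 source 5.0000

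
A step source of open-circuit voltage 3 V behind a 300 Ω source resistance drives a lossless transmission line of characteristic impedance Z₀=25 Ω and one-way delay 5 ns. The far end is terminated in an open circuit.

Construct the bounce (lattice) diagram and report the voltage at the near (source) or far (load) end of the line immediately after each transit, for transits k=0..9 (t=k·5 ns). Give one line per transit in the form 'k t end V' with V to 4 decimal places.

Γ_L=1.000000, Γ_S=0.846154; launch V₁=3·25/325=0.230769
k=0 src: V=0.2308
k=1 load: inc=0.230769, refl=0.230769·1.000000=0.2308; V=0.000000+0.230769+0.230769=0.4615
k=2 src: inc=0.230769, refl=0.230769·0.846154=0.1953; V=0.230769+0.230769+0.195266=0.6568
k=3 load: inc=0.195266, refl=0.195266·1.000000=0.1953; V=0.461538+0.195266+0.195266=0.8521
k=4 src: inc=0.195266, refl=0.195266·0.846154=0.1652; V=0.656805+0.195266+0.165225=1.0173
k=5 load: inc=0.165225, refl=0.165225·1.000000=0.1652; V=0.852071+0.165225+0.165225=1.1825
k=6 src: inc=0.165225, refl=0.165225·0.846154=0.1398; V=1.017296+0.165225+0.139806=1.3223
k=7 load: inc=0.139806, refl=0.139806·1.000000=0.1398; V=1.182522+0.139806+0.139806=1.4621
k=8 src: inc=0.139806, refl=0.139806·0.846154=0.1183; V=1.322328+0.139806+0.118297=1.5804
k=9 load: inc=0.118297, refl=0.118297·1.000000=0.1183; V=1.462134+0.118297+0.118297=1.6987

0 0 source 0.2308
1 5 load 0.4615
2 10 source 0.6568
3 15 load 0.8521
4 20 source 1.0173
5 25 load 1.1825
6 30 source 1.3223
7 35 load 1.4621
8 40 source 1.5804
9 45 load 1.6987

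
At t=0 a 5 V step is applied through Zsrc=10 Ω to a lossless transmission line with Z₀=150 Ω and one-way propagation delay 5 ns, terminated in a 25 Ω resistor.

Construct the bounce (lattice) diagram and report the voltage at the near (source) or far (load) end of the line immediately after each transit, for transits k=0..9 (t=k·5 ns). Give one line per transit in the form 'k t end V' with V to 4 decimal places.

Γ_L=-0.714286, Γ_S=-0.875000; launch V₁=5·150/160=4.687500
k=0 src: V=4.6875
k=1 load: inc=4.687500, refl=4.687500·-0.714286=-3.3482; V=0.000000+4.687500+-3.348214=1.3393
k=2 src: inc=-3.348214, refl=-3.348214·-0.875000=2.9297; V=4.687500+-3.348214+2.929688=4.2690
k=3 load: inc=2.929688, refl=2.929688·-0.714286=-2.0926; V=1.339286+2.929688+-2.092634=2.1763
k=4 src: inc=-2.092634, refl=-2.092634·-0.875000=1.8311; V=4.268973+-2.092634+1.831055=4.0074
k=5 load: inc=1.831055, refl=1.831055·-0.714286=-1.3079; V=2.176339+1.831055+-1.307896=2.6995
k=6 src: inc=-1.307896, refl=-1.307896·-0.875000=1.1444; V=4.007394+-1.307896+1.144409=3.8439
k=7 load: inc=1.144409, refl=1.144409·-0.714286=-0.8174; V=2.699498+1.144409+-0.817435=3.0265
k=8 src: inc=-0.817435, refl=-0.817435·-0.875000=0.7153; V=3.843907+-0.817435+0.715256=3.7417
k=9 load: inc=0.715256, refl=0.715256·-0.714286=-0.5109; V=3.026472+0.715256+-0.510897=3.2308

0 0 source 4.6875
1 5 load 1.3393
2 10 source 4.2690
3 15 load 2.1763
4 20 source 4.0074
5 25 load 2.6995
6 30 source 3.8439
7 35 load 3.0265
8 40 source 3.7417
9 45 load 3.2308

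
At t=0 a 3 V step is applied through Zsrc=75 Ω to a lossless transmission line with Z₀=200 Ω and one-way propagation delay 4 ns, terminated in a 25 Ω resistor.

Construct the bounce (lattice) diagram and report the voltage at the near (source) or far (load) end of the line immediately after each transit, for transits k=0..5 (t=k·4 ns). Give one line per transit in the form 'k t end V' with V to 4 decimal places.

Γ_L=-0.777778, Γ_S=-0.454545; launch V₁=3·200/275=2.181818
k=0 src: V=2.1818
k=1 load: inc=2.181818, refl=2.181818·-0.777778=-1.6970; V=0.000000+2.181818+-1.696970=0.4848
k=2 src: inc=-1.696970, refl=-1.696970·-0.454545=0.7713; V=2.181818+-1.696970+0.771350=1.2562
k=3 load: inc=0.771350, refl=0.771350·-0.777778=-0.5999; V=0.484848+0.771350+-0.599939=0.6563
k=4 src: inc=-0.599939, refl=-0.599939·-0.454545=0.2727; V=1.256198+-0.599939+0.272699=0.9290
k=5 load: inc=0.272699, refl=0.272699·-0.777778=-0.2121; V=0.656260+0.272699+-0.212100=0.7169

0 0 source 2.1818
1 4 load 0.4848
2 8 source 1.2562
3 12 load 0.6563
4 16 source 0.9290
5 20 load 0.7169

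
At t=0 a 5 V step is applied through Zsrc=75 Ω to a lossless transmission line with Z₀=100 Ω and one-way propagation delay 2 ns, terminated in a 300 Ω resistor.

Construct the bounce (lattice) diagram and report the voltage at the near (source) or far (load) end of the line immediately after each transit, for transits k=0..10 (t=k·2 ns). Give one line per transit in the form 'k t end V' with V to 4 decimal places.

Γ_L=0.500000, Γ_S=-0.142857; launch V₁=5·100/175=2.857143
k=0 src: V=2.8571
k=1 load: inc=2.857143, refl=2.857143·0.500000=1.4286; V=0.000000+2.857143+1.428571=4.2857
k=2 src: inc=1.428571, refl=1.428571·-0.142857=-0.2041; V=2.857143+1.428571+-0.204082=4.0816
k=3 load: inc=-0.204082, refl=-0.204082·0.500000=-0.1020; V=4.285714+-0.204082+-0.102041=3.9796
k=4 src: inc=-0.102041, refl=-0.102041·-0.142857=0.0146; V=4.081633+-0.102041+0.014577=3.9942
k=5 load: inc=0.014577, refl=0.014577·0.500000=0.0073; V=3.979592+0.014577+0.007289=4.0015
k=6 src: inc=0.007289, refl=0.007289·-0.142857=-0.0010; V=3.994169+0.007289+-0.001041=4.0004
k=7 load: inc=-0.001041, refl=-0.001041·0.500000=-0.0005; V=4.001458+-0.001041+-0.000521=3.9999
k=8 src: inc=-0.000521, refl=-0.000521·-0.142857=0.0001; V=4.000416+-0.000521+0.000074=4.0000
k=9 load: inc=0.000074, refl=0.000074·0.500000=0.0000; V=3.999896+0.000074+0.000037=4.0000
k=10 src: inc=0.000037, refl=0.000037·-0.142857=-0.0000; V=3.999970+0.000037+-0.000005=4.0000

0 0 source 2.8571
1 2 load 4.2857
2 4 source 4.0816
3 6 load 3.9796
4 8 source 3.9942
5 10 load 4.0015
6 12 source 4.0004
7 14 load 3.9999
8 16 source 4.0000
9 18 load 4.0000
10 20 source 4.0000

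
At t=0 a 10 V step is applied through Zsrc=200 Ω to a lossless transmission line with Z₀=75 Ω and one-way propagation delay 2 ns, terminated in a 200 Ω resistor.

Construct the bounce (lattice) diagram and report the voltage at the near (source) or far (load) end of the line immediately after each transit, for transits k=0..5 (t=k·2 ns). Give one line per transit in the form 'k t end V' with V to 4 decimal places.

Γ_L=0.454545, Γ_S=0.454545; launch V₁=10·75/275=2.727273
k=0 src: V=2.7273
k=1 load: inc=2.727273, refl=2.727273·0.454545=1.2397; V=0.000000+2.727273+1.239669=3.9669
k=2 src: inc=1.239669, refl=1.239669·0.454545=0.5635; V=2.727273+1.239669+0.563486=4.5304
k=3 load: inc=0.563486, refl=0.563486·0.454545=0.2561; V=3.966942+0.563486+0.256130=4.7866
k=4 src: inc=0.256130, refl=0.256130·0.454545=0.1164; V=4.530428+0.256130+0.116423=4.9030
k=5 load: inc=0.116423, refl=0.116423·0.454545=0.0529; V=4.786558+0.116423+0.052919=4.9559

0 0 source 2.7273
1 2 load 3.9669
2 4 source 4.5304
3 6 load 4.7866
4 8 source 4.9030
5 10 load 4.9559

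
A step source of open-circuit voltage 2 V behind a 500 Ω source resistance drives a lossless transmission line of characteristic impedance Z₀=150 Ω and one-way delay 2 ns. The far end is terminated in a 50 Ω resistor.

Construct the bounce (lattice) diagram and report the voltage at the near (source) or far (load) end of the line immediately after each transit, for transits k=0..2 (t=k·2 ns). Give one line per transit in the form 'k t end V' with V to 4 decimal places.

0 0 source 0.4615
1 2 load 0.2308
2 4 source 0.1065

Γ_L=-0.500000, Γ_S=0.538462; launch V₁=2·150/650=0.461538
k=0 src: V=0.4615
k=1 load: inc=0.461538, refl=0.461538·-0.500000=-0.2308; V=0.000000+0.461538+-0.230769=0.2308
k=2 src: inc=-0.230769, refl=-0.230769·0.538462=-0.1243; V=0.461538+-0.230769+-0.124260=0.1065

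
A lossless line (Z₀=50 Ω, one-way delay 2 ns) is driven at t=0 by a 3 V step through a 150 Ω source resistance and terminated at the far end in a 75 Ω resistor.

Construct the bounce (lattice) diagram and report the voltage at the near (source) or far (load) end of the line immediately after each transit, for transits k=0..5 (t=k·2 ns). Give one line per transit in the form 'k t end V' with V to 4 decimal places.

Γ_L=0.200000, Γ_S=0.500000; launch V₁=3·50/200=0.750000
k=0 src: V=0.7500
k=1 load: inc=0.750000, refl=0.750000·0.200000=0.1500; V=0.000000+0.750000+0.150000=0.9000
k=2 src: inc=0.150000, refl=0.150000·0.500000=0.0750; V=0.750000+0.150000+0.075000=0.9750
k=3 load: inc=0.075000, refl=0.075000·0.200000=0.0150; V=0.900000+0.075000+0.015000=0.9900
k=4 src: inc=0.015000, refl=0.015000·0.500000=0.0075; V=0.975000+0.015000+0.007500=0.9975
k=5 load: inc=0.007500, refl=0.007500·0.200000=0.0015; V=0.990000+0.007500+0.001500=0.9990

0 0 source 0.7500
1 2 load 0.9000
2 4 source 0.9750
3 6 load 0.9900
4 8 source 0.9975
5 10 load 0.9990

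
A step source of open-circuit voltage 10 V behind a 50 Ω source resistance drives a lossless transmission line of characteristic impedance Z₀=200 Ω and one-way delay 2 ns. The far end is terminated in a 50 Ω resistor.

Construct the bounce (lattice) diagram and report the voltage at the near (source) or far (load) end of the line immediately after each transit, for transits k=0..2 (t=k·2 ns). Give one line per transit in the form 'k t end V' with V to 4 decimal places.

Γ_L=-0.600000, Γ_S=-0.600000; launch V₁=10·200/250=8.000000
k=0 src: V=8.0000
k=1 load: inc=8.000000, refl=8.000000·-0.600000=-4.8000; V=0.000000+8.000000+-4.800000=3.2000
k=2 src: inc=-4.800000, refl=-4.800000·-0.600000=2.8800; V=8.000000+-4.800000+2.880000=6.0800

0 0 source 8.0000
1 2 load 3.2000
2 4 source 6.0800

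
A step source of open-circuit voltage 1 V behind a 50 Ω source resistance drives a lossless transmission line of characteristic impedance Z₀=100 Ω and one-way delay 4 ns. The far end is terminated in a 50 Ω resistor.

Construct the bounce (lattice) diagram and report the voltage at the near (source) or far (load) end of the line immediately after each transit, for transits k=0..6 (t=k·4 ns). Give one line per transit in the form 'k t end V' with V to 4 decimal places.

0 0 source 0.6667
1 4 load 0.4444
2 8 source 0.5185
3 12 load 0.4938
4 16 source 0.5021
5 20 load 0.4993
6 24 source 0.5002

Γ_L=-0.333333, Γ_S=-0.333333; launch V₁=1·100/150=0.666667
k=0 src: V=0.6667
k=1 load: inc=0.666667, refl=0.666667·-0.333333=-0.2222; V=0.000000+0.666667+-0.222222=0.4444
k=2 src: inc=-0.222222, refl=-0.222222·-0.333333=0.0741; V=0.666667+-0.222222+0.074074=0.5185
k=3 load: inc=0.074074, refl=0.074074·-0.333333=-0.0247; V=0.444444+0.074074+-0.024691=0.4938
k=4 src: inc=-0.024691, refl=-0.024691·-0.333333=0.0082; V=0.518519+-0.024691+0.008230=0.5021
k=5 load: inc=0.008230, refl=0.008230·-0.333333=-0.0027; V=0.493827+0.008230+-0.002743=0.4993
k=6 src: inc=-0.002743, refl=-0.002743·-0.333333=0.0009; V=0.502058+-0.002743+0.000914=0.5002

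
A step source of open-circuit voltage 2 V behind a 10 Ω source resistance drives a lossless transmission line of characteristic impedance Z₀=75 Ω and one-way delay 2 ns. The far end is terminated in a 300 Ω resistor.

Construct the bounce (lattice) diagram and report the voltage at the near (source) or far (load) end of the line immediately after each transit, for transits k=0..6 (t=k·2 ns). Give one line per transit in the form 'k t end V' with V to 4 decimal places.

Γ_L=0.600000, Γ_S=-0.764706; launch V₁=2·75/85=1.764706
k=0 src: V=1.7647
k=1 load: inc=1.764706, refl=1.764706·0.600000=1.0588; V=0.000000+1.764706+1.058824=2.8235
k=2 src: inc=1.058824, refl=1.058824·-0.764706=-0.8097; V=1.764706+1.058824+-0.809689=2.0138
k=3 load: inc=-0.809689, refl=-0.809689·0.600000=-0.4858; V=2.823529+-0.809689+-0.485813=1.5280
k=4 src: inc=-0.485813, refl=-0.485813·-0.764706=0.3715; V=2.013841+-0.485813+0.371504=1.8995
k=5 load: inc=0.371504, refl=0.371504·0.600000=0.2229; V=1.528028+0.371504+0.222903=2.1224
k=6 src: inc=0.222903, refl=0.222903·-0.764706=-0.1705; V=1.899532+0.222903+-0.170455=1.9520

0 0 source 1.7647
1 2 load 2.8235
2 4 source 2.0138
3 6 load 1.5280
4 8 source 1.8995
5 10 load 2.1224
6 12 source 1.9520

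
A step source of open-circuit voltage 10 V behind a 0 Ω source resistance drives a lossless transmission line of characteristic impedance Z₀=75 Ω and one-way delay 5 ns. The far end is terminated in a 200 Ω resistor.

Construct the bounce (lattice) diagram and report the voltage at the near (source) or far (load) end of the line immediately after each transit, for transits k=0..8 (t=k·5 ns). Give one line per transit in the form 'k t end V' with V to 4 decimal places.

Γ_L=0.454545, Γ_S=-1.000000; launch V₁=10·75/75=10.000000
k=0 src: V=10.0000
k=1 load: inc=10.000000, refl=10.000000·0.454545=4.5455; V=0.000000+10.000000+4.545455=14.5455
k=2 src: inc=4.545455, refl=4.545455·-1.000000=-4.5455; V=10.000000+4.545455+-4.545455=10.0000
k=3 load: inc=-4.545455, refl=-4.545455·0.454545=-2.0661; V=14.545455+-4.545455+-2.066116=7.9339
k=4 src: inc=-2.066116, refl=-2.066116·-1.000000=2.0661; V=10.000000+-2.066116+2.066116=10.0000
k=5 load: inc=2.066116, refl=2.066116·0.454545=0.9391; V=7.933884+2.066116+0.939144=10.9391
k=6 src: inc=0.939144, refl=0.939144·-1.000000=-0.9391; V=10.000000+0.939144+-0.939144=10.0000
k=7 load: inc=-0.939144, refl=-0.939144·0.454545=-0.4269; V=10.939144+-0.939144+-0.426883=9.5731
k=8 src: inc=-0.426883, refl=-0.426883·-1.000000=0.4269; V=10.000000+-0.426883+0.426883=10.0000

0 0 source 10.0000
1 5 load 14.5455
2 10 source 10.0000
3 15 load 7.9339
4 20 source 10.0000
5 25 load 10.9391
6 30 source 10.0000
7 35 load 9.5731
8 40 source 10.0000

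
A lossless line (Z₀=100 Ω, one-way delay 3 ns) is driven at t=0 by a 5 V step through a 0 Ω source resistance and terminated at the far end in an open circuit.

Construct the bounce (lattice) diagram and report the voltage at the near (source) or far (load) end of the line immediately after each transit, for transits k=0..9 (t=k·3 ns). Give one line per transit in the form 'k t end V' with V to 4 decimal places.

0 0 source 5.0000
1 3 load 10.0000
2 6 source 5.0000
3 9 load 0.0000
4 12 source 5.0000
5 15 load 10.0000
6 18 source 5.0000
7 21 load 0.0000
8 24 source 5.0000
9 27 load 10.0000

Γ_L=1.000000, Γ_S=-1.000000; launch V₁=5·100/100=5.000000
k=0 src: V=5.0000
k=1 load: inc=5.000000, refl=5.000000·1.000000=5.0000; V=0.000000+5.000000+5.000000=10.0000
k=2 src: inc=5.000000, refl=5.000000·-1.000000=-5.0000; V=5.000000+5.000000+-5.000000=5.0000
k=3 load: inc=-5.000000, refl=-5.000000·1.000000=-5.0000; V=10.000000+-5.000000+-5.000000=0.0000
k=4 src: inc=-5.000000, refl=-5.000000·-1.000000=5.0000; V=5.000000+-5.000000+5.000000=5.0000
k=5 load: inc=5.000000, refl=5.000000·1.000000=5.0000; V=0.000000+5.000000+5.000000=10.0000
k=6 src: inc=5.000000, refl=5.000000·-1.000000=-5.0000; V=5.000000+5.000000+-5.000000=5.0000
k=7 load: inc=-5.000000, refl=-5.000000·1.000000=-5.0000; V=10.000000+-5.000000+-5.000000=0.0000
k=8 src: inc=-5.000000, refl=-5.000000·-1.000000=5.0000; V=5.000000+-5.000000+5.000000=5.0000
k=9 load: inc=5.000000, refl=5.000000·1.000000=5.0000; V=0.000000+5.000000+5.000000=10.0000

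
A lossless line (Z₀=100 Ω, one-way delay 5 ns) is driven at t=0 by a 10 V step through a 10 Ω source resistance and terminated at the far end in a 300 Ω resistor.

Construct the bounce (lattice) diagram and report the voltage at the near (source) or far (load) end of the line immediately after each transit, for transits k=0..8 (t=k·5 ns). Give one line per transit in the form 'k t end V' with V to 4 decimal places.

Γ_L=0.500000, Γ_S=-0.818182; launch V₁=10·100/110=9.090909
k=0 src: V=9.0909
k=1 load: inc=9.090909, refl=9.090909·0.500000=4.5455; V=0.000000+9.090909+4.545455=13.6364
k=2 src: inc=4.545455, refl=4.545455·-0.818182=-3.7190; V=9.090909+4.545455+-3.719008=9.9174
k=3 load: inc=-3.719008, refl=-3.719008·0.500000=-1.8595; V=13.636364+-3.719008+-1.859504=8.0579
k=4 src: inc=-1.859504, refl=-1.859504·-0.818182=1.5214; V=9.917355+-1.859504+1.521412=9.5793
k=5 load: inc=1.521412, refl=1.521412·0.500000=0.7607; V=8.057851+1.521412+0.760706=10.3400
k=6 src: inc=0.760706, refl=0.760706·-0.818182=-0.6224; V=9.579264+0.760706+-0.622396=9.7176
k=7 load: inc=-0.622396, refl=-0.622396·0.500000=-0.3112; V=10.339970+-0.622396+-0.311198=9.4064
k=8 src: inc=-0.311198, refl=-0.311198·-0.818182=0.2546; V=9.717574+-0.311198+0.254617=9.6610

0 0 source 9.0909
1 5 load 13.6364
2 10 source 9.9174
3 15 load 8.0579
4 20 source 9.5793
5 25 load 10.3400
6 30 source 9.7176
7 35 load 9.4064
8 40 source 9.6610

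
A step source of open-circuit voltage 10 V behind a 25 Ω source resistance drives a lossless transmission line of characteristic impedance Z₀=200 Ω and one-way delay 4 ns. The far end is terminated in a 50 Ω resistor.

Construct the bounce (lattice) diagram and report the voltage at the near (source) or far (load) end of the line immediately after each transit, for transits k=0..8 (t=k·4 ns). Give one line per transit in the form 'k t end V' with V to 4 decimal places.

Γ_L=-0.600000, Γ_S=-0.777778; launch V₁=10·200/225=8.888889
k=0 src: V=8.8889
k=1 load: inc=8.888889, refl=8.888889·-0.600000=-5.3333; V=0.000000+8.888889+-5.333333=3.5556
k=2 src: inc=-5.333333, refl=-5.333333·-0.777778=4.1481; V=8.888889+-5.333333+4.148148=7.7037
k=3 load: inc=4.148148, refl=4.148148·-0.600000=-2.4889; V=3.555556+4.148148+-2.488889=5.2148
k=4 src: inc=-2.488889, refl=-2.488889·-0.777778=1.9358; V=7.703704+-2.488889+1.935802=7.1506
k=5 load: inc=1.935802, refl=1.935802·-0.600000=-1.1615; V=5.214815+1.935802+-1.161481=5.9891
k=6 src: inc=-1.161481, refl=-1.161481·-0.777778=0.9034; V=7.150617+-1.161481+0.903374=6.8925
k=7 load: inc=0.903374, refl=0.903374·-0.600000=-0.5420; V=5.989136+0.903374+-0.542025=6.3505
k=8 src: inc=-0.542025, refl=-0.542025·-0.777778=0.4216; V=6.892510+-0.542025+0.421575=6.7721

0 0 source 8.8889
1 4 load 3.5556
2 8 source 7.7037
3 12 load 5.2148
4 16 source 7.1506
5 20 load 5.9891
6 24 source 6.8925
7 28 load 6.3505
8 32 source 6.7721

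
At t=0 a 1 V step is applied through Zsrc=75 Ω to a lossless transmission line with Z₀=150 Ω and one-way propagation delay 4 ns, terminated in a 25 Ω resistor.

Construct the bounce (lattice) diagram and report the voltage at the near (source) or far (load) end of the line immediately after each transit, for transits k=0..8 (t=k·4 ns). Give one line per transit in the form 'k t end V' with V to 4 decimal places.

0 0 source 0.6667
1 4 load 0.1905
2 8 source 0.3492
3 12 load 0.2358
4 16 source 0.2736
5 20 load 0.2466
6 24 source 0.2556
7 28 load 0.2492
8 32 source 0.2513

Γ_L=-0.714286, Γ_S=-0.333333; launch V₁=1·150/225=0.666667
k=0 src: V=0.6667
k=1 load: inc=0.666667, refl=0.666667·-0.714286=-0.4762; V=0.000000+0.666667+-0.476190=0.1905
k=2 src: inc=-0.476190, refl=-0.476190·-0.333333=0.1587; V=0.666667+-0.476190+0.158730=0.3492
k=3 load: inc=0.158730, refl=0.158730·-0.714286=-0.1134; V=0.190476+0.158730+-0.113379=0.2358
k=4 src: inc=-0.113379, refl=-0.113379·-0.333333=0.0378; V=0.349206+-0.113379+0.037793=0.2736
k=5 load: inc=0.037793, refl=0.037793·-0.714286=-0.0270; V=0.235828+0.037793+-0.026995=0.2466
k=6 src: inc=-0.026995, refl=-0.026995·-0.333333=0.0090; V=0.273621+-0.026995+0.008998=0.2556
k=7 load: inc=0.008998, refl=0.008998·-0.714286=-0.0064; V=0.246626+0.008998+-0.006427=0.2492
k=8 src: inc=-0.006427, refl=-0.006427·-0.333333=0.0021; V=0.255624+-0.006427+0.002142=0.2513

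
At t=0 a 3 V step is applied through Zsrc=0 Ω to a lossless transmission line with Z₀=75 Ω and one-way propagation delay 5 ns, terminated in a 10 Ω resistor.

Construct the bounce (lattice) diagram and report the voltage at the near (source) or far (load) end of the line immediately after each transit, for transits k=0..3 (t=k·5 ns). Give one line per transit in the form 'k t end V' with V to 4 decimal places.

0 0 source 3.0000
1 5 load 0.7059
2 10 source 3.0000
3 15 load 1.2457

Γ_L=-0.764706, Γ_S=-1.000000; launch V₁=3·75/75=3.000000
k=0 src: V=3.0000
k=1 load: inc=3.000000, refl=3.000000·-0.764706=-2.2941; V=0.000000+3.000000+-2.294118=0.7059
k=2 src: inc=-2.294118, refl=-2.294118·-1.000000=2.2941; V=3.000000+-2.294118+2.294118=3.0000
k=3 load: inc=2.294118, refl=2.294118·-0.764706=-1.7543; V=0.705882+2.294118+-1.754325=1.2457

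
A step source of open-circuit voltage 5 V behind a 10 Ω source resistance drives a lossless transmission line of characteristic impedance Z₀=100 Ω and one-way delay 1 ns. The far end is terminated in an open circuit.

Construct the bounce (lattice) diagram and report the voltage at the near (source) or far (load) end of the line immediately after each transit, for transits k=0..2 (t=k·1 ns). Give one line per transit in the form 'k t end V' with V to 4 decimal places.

Γ_L=1.000000, Γ_S=-0.818182; launch V₁=5·100/110=4.545455
k=0 src: V=4.5455
k=1 load: inc=4.545455, refl=4.545455·1.000000=4.5455; V=0.000000+4.545455+4.545455=9.0909
k=2 src: inc=4.545455, refl=4.545455·-0.818182=-3.7190; V=4.545455+4.545455+-3.719008=5.3719

0 0 source 4.5455
1 1 load 9.0909
2 2 source 5.3719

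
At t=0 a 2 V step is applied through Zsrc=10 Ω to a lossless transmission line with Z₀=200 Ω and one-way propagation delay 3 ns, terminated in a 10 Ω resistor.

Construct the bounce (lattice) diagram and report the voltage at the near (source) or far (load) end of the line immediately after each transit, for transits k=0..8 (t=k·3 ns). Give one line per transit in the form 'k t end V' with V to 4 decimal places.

Γ_L=-0.904762, Γ_S=-0.904762; launch V₁=2·200/210=1.904762
k=0 src: V=1.9048
k=1 load: inc=1.904762, refl=1.904762·-0.904762=-1.7234; V=0.000000+1.904762+-1.723356=0.1814
k=2 src: inc=-1.723356, refl=-1.723356·-0.904762=1.5592; V=1.904762+-1.723356+1.559227=1.7406
k=3 load: inc=1.559227, refl=1.559227·-0.904762=-1.4107; V=0.181406+1.559227+-1.410729=0.3299
k=4 src: inc=-1.410729, refl=-1.410729·-0.904762=1.2764; V=1.740633+-1.410729+1.276374=1.6063
k=5 load: inc=1.276374, refl=1.276374·-0.904762=-1.1548; V=0.329904+1.276374+-1.154814=0.4515
k=6 src: inc=-1.154814, refl=-1.154814·-0.904762=1.0448; V=1.606278+-1.154814+1.044832=1.4963
k=7 load: inc=1.044832, refl=1.044832·-0.904762=-0.9453; V=0.451463+1.044832+-0.945324=0.5510
k=8 src: inc=-0.945324, refl=-0.945324·-0.904762=0.8553; V=1.496295+-0.945324+0.855293=1.4063

0 0 source 1.9048
1 3 load 0.1814
2 6 source 1.7406
3 9 load 0.3299
4 12 source 1.6063
5 15 load 0.4515
6 18 source 1.4963
7 21 load 0.5510
8 24 source 1.4063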